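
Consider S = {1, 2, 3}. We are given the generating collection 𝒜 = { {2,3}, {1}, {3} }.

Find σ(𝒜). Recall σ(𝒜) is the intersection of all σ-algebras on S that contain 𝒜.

Start: 𝒜 ∪ {∅, S} = { ∅, {1}, {3}, {2,3}, S }.
Iteration 1: 2 new —
  {1,2}  = complement {3}
  {1,3}  = {3} ∪ {1}
  [7 total]
Iteration 2 (1 new):
  {2}  = complement {1,3}
  [8 total]
Iteration 3: closed — nothing new.

σ(𝒜) = { ∅, {1}, {2}, {3}, {1,2}, {1,3}, {2,3}, S }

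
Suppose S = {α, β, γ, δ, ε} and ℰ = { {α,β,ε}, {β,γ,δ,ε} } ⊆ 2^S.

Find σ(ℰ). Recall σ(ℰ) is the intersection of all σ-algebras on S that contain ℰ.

Take S₀ = ℰ ∪ {∅, S} = { ∅, {α,β,ε}, {β,γ,δ,ε}, S }.
Round 1 (2 new):
  {α}  = complement {β,γ,δ,ε}
  {γ,δ}  = complement {α,β,ε}
  (now 6)
Round 2. New:
  {α,γ,δ}  = {γ,δ} ∪ {α}
  (now 7)
Round 3 adds 1:
  {β,ε}  = complement {α,γ,δ}
  (now 8)
Round 4: already closed under ᶜ and ∪.

Hence σ(ℰ) has 8 members: { ∅, {α}, {β,ε}, {γ,δ}, {α,β,ε}, {α,γ,δ}, {β,γ,δ,ε}, S }.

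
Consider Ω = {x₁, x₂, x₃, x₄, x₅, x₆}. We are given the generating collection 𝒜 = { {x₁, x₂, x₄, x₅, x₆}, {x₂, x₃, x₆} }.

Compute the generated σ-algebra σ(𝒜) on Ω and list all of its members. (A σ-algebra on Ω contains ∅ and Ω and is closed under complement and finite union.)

σ(𝒜) (8 sets): { ∅, {x₃}, {x₂, x₆}, {x₁, x₄, x₅}, {x₂, x₃, x₆}, {x₁, x₃, x₄, x₅}, {x₁, x₂, x₄, x₅, x₆}, Ω }

Working:
Start: 𝒜 ∪ {∅, Ω} = { ∅, {x₂, x₃, x₆}, {x₁, x₂, x₄, x₅, x₆}, Ω }.
Pass 1 (2 new):
  {x₃}  = Ω∖{x₁, x₂, x₄, x₅, x₆}
  {x₁, x₄, x₅}  = Ω∖{x₂, x₃, x₆}
Pass 2 adds 1:
  {x₁, x₃, x₄, x₅}  = {x₁, x₄, x₅} ∪ {x₃}
Pass 3: 1 new —
  {x₂, x₆}  = Ω∖{x₁, x₃, x₄, x₅}
After Pass 4 the family is unchanged; done.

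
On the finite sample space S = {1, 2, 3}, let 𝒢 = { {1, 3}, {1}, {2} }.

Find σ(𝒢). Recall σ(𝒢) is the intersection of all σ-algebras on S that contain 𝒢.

Start: 𝒢 ∪ {∅, S} = { {}, {1}, {2}, {1, 3}, S }.
Iteration 1: +2 →
  {1, 2}  = {2} ∪ {1}
  {2, 3}  = complement {1}
Iteration 2: +1 →
  {3}  = complement {1, 2}
Iteration 3: closed — nothing new.

σ(𝒢) = { {}, {1}, {2}, {3}, {1, 2}, {1, 3}, {2, 3}, S }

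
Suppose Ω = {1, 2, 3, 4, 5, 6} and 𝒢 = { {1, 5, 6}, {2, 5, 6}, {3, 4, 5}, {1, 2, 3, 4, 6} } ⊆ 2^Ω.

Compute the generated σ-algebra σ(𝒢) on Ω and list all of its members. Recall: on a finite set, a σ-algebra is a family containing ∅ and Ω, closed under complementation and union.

Take S₀ = 𝒢 ∪ {∅, Ω} = { {}, {1, 5, 6}, {2, 5, 6}, {3, 4, 5}, {1, 2, 3, 4, 6}, Ω }.
Round 1 adds 7:
  {5}  = {1, 2, 3, 4, 6}ᶜ
  {1, 2, 6}  = {3, 4, 5}ᶜ
  {1, 3, 4}  = {2, 5, 6}ᶜ
  {2, 3, 4}  = {1, 5, 6}ᶜ
  {1, 2, 5, 6}  = {1, 5, 6} ∪ {2, 5, 6}
  {1, 3, 4, 5, 6}  = {3, 4, 5} ∪ {1, 5, 6}
  {2, 3, 4, 5, 6}  = {3, 4, 5} ∪ {2, 5, 6}
  — 13 sets.
Round 2. New:
  {1}  = {2, 3, 4, 5, 6}ᶜ
  {2}  = {1, 3, 4, 5, 6}ᶜ
  {3, 4}  = {1, 2, 5, 6}ᶜ
  {1, 2, 3, 4}  = {2, 3, 4} ∪ {1, 3, 4}
  {1, 3, 4, 5}  = {3, 4, 5} ∪ {1, 3, 4}
  {2, 3, 4, 5}  = {3, 4, 5} ∪ {2, 3, 4}
  — 19 sets.
Round 3: 7 new —
  {1, 2}  = {2} ∪ {1}
  {1, 5}  = {5} ∪ {1}
  {1, 6}  = {2, 3, 4, 5}ᶜ
  {2, 5}  = {2} ∪ {5}
  {2, 6}  = {1, 3, 4, 5}ᶜ
  {5, 6}  = {1, 2, 3, 4}ᶜ
  {1, 2, 3, 4, 5}  = {3, 4, 5} ∪ {1, 2, 3, 4}
  — 26 sets.
Round 4 adds 5:
  {6}  = {1, 2, 3, 4, 5}ᶜ
  {1, 2, 5}  = {2, 5} ∪ {1, 2}
  {1, 3, 4, 6}  = {2, 5}ᶜ
  {2, 3, 4, 6}  = {1, 5}ᶜ
  {3, 4, 5, 6}  = {1, 2}ᶜ
  — 31 sets.
Round 5. New:
  {3, 4, 6}  = {1, 2, 5}ᶜ
  — 32 sets.
After Round 6 the family is unchanged; done.

σ(𝒢) = { {}, {1}, {2}, {5}, {6}, {1, 2}, {1, 5}, {1, 6}, {2, 5}, {2, 6}, {3, 4}, {5, 6}, {1, 2, 5}, {1, 2, 6}, {1, 3, 4}, {1, 5, 6}, {2, 3, 4}, {2, 5, 6}, {3, 4, 5}, {3, 4, 6}, {1, 2, 3, 4}, {1, 2, 5, 6}, {1, 3, 4, 5}, {1, 3, 4, 6}, {2, 3, 4, 5}, {2, 3, 4, 6}, {3, 4, 5, 6}, {1, 2, 3, 4, 5}, {1, 2, 3, 4, 6}, {1, 3, 4, 5, 6}, {2, 3, 4, 5, 6}, Ω }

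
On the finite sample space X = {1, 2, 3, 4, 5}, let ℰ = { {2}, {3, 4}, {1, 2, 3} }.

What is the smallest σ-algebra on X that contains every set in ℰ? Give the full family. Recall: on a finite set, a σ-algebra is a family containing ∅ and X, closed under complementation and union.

|σ(ℰ)| = 32.  σ(ℰ) = { {}, {1}, {2}, {3}, {4}, {5}, {1, 2}, {1, 3}, {1, 4}, {1, 5}, {2, 3}, {2, 4}, {2, 5}, {3, 4}, {3, 5}, {4, 5}, {1, 2, 3}, {1, 2, 4}, {1, 2, 5}, {1, 3, 4}, {1, 3, 5}, {1, 4, 5}, {2, 3, 4}, {2, 3, 5}, {2, 4, 5}, {3, 4, 5}, {1, 2, 3, 4}, {1, 2, 3, 5}, {1, 2, 4, 5}, {1, 3, 4, 5}, {2, 3, 4, 5}, X }

Trace:
Seed the family with ℰ together with ∅ and X: { {}, {2}, {3, 4}, {1, 2, 3}, X }.
Pass 1: +5 →
  {4, 5}  = {1, 2, 3}ᶜ
  {1, 2, 5}  = {3, 4}ᶜ
  {2, 3, 4}  = {3, 4} ∪ {2}
  {1, 2, 3, 4}  = {3, 4} ∪ {1, 2, 3}
  {1, 3, 4, 5}  = {2}ᶜ
  (now 10)
Pass 2 (7 new):
  {5}  = {1, 2, 3, 4}ᶜ
  {1, 5}  = {2, 3, 4}ᶜ
  {2, 4, 5}  = {2} ∪ {4, 5}
  {3, 4, 5}  = {3, 4} ∪ {4, 5}
  {1, 2, 3, 5}  = {1, 2, 3} ∪ {1, 2, 5}
  {1, 2, 4, 5}  = {4, 5} ∪ {1, 2, 5}
  {2, 3, 4, 5}  = {2, 3, 4} ∪ {4, 5}
  (now 17)
Pass 3. New:
  {1}  = {2, 3, 4, 5}ᶜ
  {3}  = {1, 2, 4, 5}ᶜ
  {4}  = {1, 2, 3, 5}ᶜ
  {1, 2}  = {3, 4, 5}ᶜ
  {1, 3}  = {2, 4, 5}ᶜ
  {2, 5}  = {2} ∪ {5}
  {1, 4, 5}  = {4, 5} ∪ {1, 5}
  (now 24)
Pass 4: 8 new —
  {1, 4}  = {4} ∪ {1}
  {2, 3}  = {1, 4, 5}ᶜ
  {2, 4}  = {2} ∪ {4}
  {3, 5}  = {5} ∪ {3}
  {1, 2, 4}  = {1, 2} ∪ {4}
  {1, 3, 4}  = {2, 5}ᶜ
  {1, 3, 5}  = {5} ∪ {1, 3}
  {2, 3, 5}  = {2, 5} ∪ {3}
  (now 32)
Pass 5: already closed under ᶜ and ∪.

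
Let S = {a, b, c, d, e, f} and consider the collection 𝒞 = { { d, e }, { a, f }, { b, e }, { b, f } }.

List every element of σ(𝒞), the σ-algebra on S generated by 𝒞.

Take S₀ = 𝒞 ∪ {∅, S} = { ∅, { a, f }, { b, e }, { b, f }, { d, e }, S }.
Round 1 (10 new):
  { a, b, f }  = { a, f } ∪ { b, f }
  { b, d, e }  = { d, e } ∪ { b, e }
  { b, e, f }  = { b, e } ∪ { b, f }
  { a, b, c, f }  = { d, e }ᶜ
  { a, b, e, f }  = { b, e } ∪ { a, f }
  { a, c, d, e }  = { b, f }ᶜ
  { a, c, d, f }  = { b, e }ᶜ
  { a, d, e, f }  = { d, e } ∪ { a, f }
  { b, c, d, e }  = { a, f }ᶜ
  { b, d, e, f }  = { d, e } ∪ { b, f }
  [16 total]
Round 2: +12 →
  { a, c }  = { b, d, e, f }ᶜ
  { b, c }  = { a, d, e, f }ᶜ
  { c, d }  = { a, b, e, f }ᶜ
  { a, c, d }  = { b, e, f }ᶜ
  { a, c, f }  = { b, d, e }ᶜ
  { c, d, e }  = { a, b, f }ᶜ
  { a, b, c, d, e }  = { b, e } ∪ { a, c, d, e }
  { a, b, c, d, f }  = { b, f } ∪ { a, c, d, f }
  { a, b, c, e, f }  = { b, e } ∪ { a, b, c, f }
  { a, b, d, e, f }  = { b, e } ∪ { a, d, e, f }
  { a, c, d, e, f }  = { a, f } ∪ { a, c, d, e }
  { b, c, d, e, f }  = { b, f } ∪ { b, c, d, e }
  [28 total]
Round 3. New:
  { a }  = { b, c, d, e, f }ᶜ
  { b }  = { a, c, d, e, f }ᶜ
  { c }  = { a, b, d, e, f }ᶜ
  { d }  = { a, b, c, e, f }ᶜ
  { e }  = { a, b, c, d, f }ᶜ
  { f }  = { a, b, c, d, e }ᶜ
  { a, b, c }  = { b, c } ∪ { a, c }
  { b, c, d }  = { c, d } ∪ { b, c }
  { b, c, e }  = { b, e } ∪ { b, c }
  { b, c, f }  = { b, f } ∪ { b, c }
  { a, b, c, d }  = { a, c, d } ∪ { b, c }
  { a, b, c, e }  = { b, e } ∪ { a, c }
  { b, c, d, f }  = { c, d } ∪ { b, f }
  { b, c, e, f }  = { b, e, f } ∪ { b, c }
  [42 total]
Round 4: 20 new —
  { a, b }  = { b } ∪ { a }
  { a, d }  = { b, c, e, f }ᶜ
  { a, e }  = { b, c, d, f }ᶜ
  { b, d }  = { b } ∪ { d }
  { c, e }  = { c } ∪ { e }
  { c, f }  = { c } ∪ { f }
  { d, f }  = { a, b, c, e }ᶜ
  { e, f }  = { a, b, c, d }ᶜ
  { a, b, e }  = { a } ∪ { b, e }
  { a, c, e }  = { a, c } ∪ { e }
  { a, d, e }  = { b, c, f }ᶜ
  { a, d, f }  = { b, c, e }ᶜ
  { a, e, f }  = { b, c, d }ᶜ
  { b, d, f }  = { b, f } ∪ { d }
  { c, d, f }  = { c, d } ∪ { f }
  { d, e, f }  = { a, b, c }ᶜ
  { a, b, d, e }  = { b, d, e } ∪ { a }
  { a, b, d, f }  = { d } ∪ { a, b, f }
  { a, c, e, f }  = { a, c, f } ∪ { e }
  { c, d, e, f }  = { c, d, e } ∪ { f }
  [62 total]
Round 5: +2 →
  { a, b, d }  = { b } ∪ { a, d }
  { c, e, f }  = { e, f } ∪ { c, e }
  [64 total]
Round 6 adds nothing — fixpoint reached.

|σ(𝒞)| = 64.  σ(𝒞) = { ∅, { a }, { b }, { c }, { d }, { e }, { f }, { a, b }, { a, c }, { a, d }, { a, e }, { a, f }, { b, c }, { b, d }, { b, e }, { b, f }, { c, d }, { c, e }, { c, f }, { d, e }, { d, f }, { e, f }, { a, b, c }, { a, b, d }, { a, b, e }, { a, b, f }, { a, c, d }, { a, c, e }, { a, c, f }, { a, d, e }, { a, d, f }, { a, e, f }, { b, c, d }, { b, c, e }, { b, c, f }, { b, d, e }, { b, d, f }, { b, e, f }, { c, d, e }, { c, d, f }, { c, e, f }, { d, e, f }, { a, b, c, d }, { a, b, c, e }, { a, b, c, f }, { a, b, d, e }, { a, b, d, f }, { a, b, e, f }, { a, c, d, e }, { a, c, d, f }, { a, c, e, f }, { a, d, e, f }, { b, c, d, e }, { b, c, d, f }, { b, c, e, f }, { b, d, e, f }, { c, d, e, f }, { a, b, c, d, e }, { a, b, c, d, f }, { a, b, c, e, f }, { a, b, d, e, f }, { a, c, d, e, f }, { b, c, d, e, f }, S }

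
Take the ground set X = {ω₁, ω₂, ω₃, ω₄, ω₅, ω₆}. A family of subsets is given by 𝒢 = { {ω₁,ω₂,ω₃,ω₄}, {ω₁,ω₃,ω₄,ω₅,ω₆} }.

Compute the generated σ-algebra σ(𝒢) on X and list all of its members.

Take S₀ = 𝒢 ∪ {∅, X} = { {}, {ω₁,ω₂,ω₃,ω₄}, {ω₁,ω₃,ω₄,ω₅,ω₆}, X }.
Pass 1 (2 new):
  {ω₂}  = complement {ω₁,ω₃,ω₄,ω₅,ω₆}
  {ω₅,ω₆}  = complement {ω₁,ω₂,ω₃,ω₄}
Pass 2: +1 →
  {ω₂,ω₅,ω₆}  = {ω₅,ω₆} ∪ {ω₂}
Pass 3: 1 new —
  {ω₁,ω₃,ω₄}  = complement {ω₂,ω₅,ω₆}
After Pass 4 the family is unchanged; done.

|σ(𝒢)| = 8.  σ(𝒢) = { {}, {ω₂}, {ω₅,ω₆}, {ω₁,ω₃,ω₄}, {ω₂,ω₅,ω₆}, {ω₁,ω₂,ω₃,ω₄}, {ω₁,ω₃,ω₄,ω₅,ω₆}, X }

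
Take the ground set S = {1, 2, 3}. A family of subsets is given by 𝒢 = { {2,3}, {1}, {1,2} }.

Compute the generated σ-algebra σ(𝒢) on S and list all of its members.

σ(𝒢) (8 sets): { {}, {1}, {2}, {3}, {1,2}, {1,3}, {2,3}, S }

Check:
Take S₀ = 𝒢 ∪ {∅, S} = { {}, {1}, {1,2}, {2,3}, S }.
Iteration 1. New:
  {3}  = S∖{1,2}
  [6 total]
Iteration 2 adds 1:
  {1,3}  = {3} ∪ {1}
  [7 total]
Iteration 3 (1 new):
  {2}  = S∖{1,3}
  [8 total]
Iteration 4: already closed under ᶜ and ∪.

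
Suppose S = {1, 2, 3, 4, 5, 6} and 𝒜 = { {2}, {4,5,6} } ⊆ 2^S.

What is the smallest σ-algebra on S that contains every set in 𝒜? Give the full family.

|σ(𝒜)| = 8.  σ(𝒜) = { ∅, {2}, {1,3}, {1,2,3}, {4,5,6}, {2,4,5,6}, {1,3,4,5,6}, S }

Working:
Seed the family with 𝒜 together with ∅ and S: { ∅, {2}, {4,5,6}, S }.
Step 1: +3 →
  {1,2,3}  = ᶜ of {4,5,6}
  {2,4,5,6}  = {2} ∪ {4,5,6}
  {1,3,4,5,6}  = ᶜ of {2}
  (now 7)
Step 2: 1 new —
  {1,3}  = ᶜ of {2,4,5,6}
  (now 8)
Step 3 adds nothing — fixpoint reached.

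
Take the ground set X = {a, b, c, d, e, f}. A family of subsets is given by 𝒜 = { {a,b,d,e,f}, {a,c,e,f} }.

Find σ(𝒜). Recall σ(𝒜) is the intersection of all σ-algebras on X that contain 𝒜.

|σ(𝒜)| = 8.  σ(𝒜) = { ∅, {c}, {b,d}, {a,e,f}, {b,c,d}, {a,c,e,f}, {a,b,d,e,f}, X }

Check:
Seed the family with 𝒜 together with ∅ and X: { ∅, {a,c,e,f}, {a,b,d,e,f}, X }.
Iteration 1. New:
  {c}  = complement {a,b,d,e,f}
  {b,d}  = complement {a,c,e,f}
Iteration 2 adds 1:
  {b,c,d}  = {c} ∪ {b,d}
Iteration 3 adds 1:
  {a,e,f}  = complement {b,c,d}
Iteration 4: no new sets; the family is a σ-algebra.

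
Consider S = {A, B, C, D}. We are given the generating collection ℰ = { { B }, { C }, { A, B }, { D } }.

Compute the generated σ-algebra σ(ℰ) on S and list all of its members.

Initial family (6 sets): { {}, { B }, { C }, { D }, { A, B }, S }.
Pass 1: +6 →
  { B, C }  = { C } ∪ { B }
  { B, D }  = { D } ∪ { B }
  { C, D }  = S∖{ A, B }
  { A, B, C }  = S∖{ D }
  { A, B, D }  = S∖{ C }
  { A, C, D }  = S∖{ B }
Pass 2: 3 new —
  { A, C }  = S∖{ B, D }
  { A, D }  = S∖{ B, C }
  { B, C, D }  = { C, D } ∪ { B }
Pass 3: 1 new —
  { A }  = S∖{ B, C, D }
After Pass 4 the family is unchanged; done.

Hence σ(ℰ) has 16 members: { {}, { A }, { B }, { C }, { D }, { A, B }, { A, C }, { A, D }, { B, C }, { B, D }, { C, D }, { A, B, C }, { A, B, D }, { A, C, D }, { B, C, D }, S }.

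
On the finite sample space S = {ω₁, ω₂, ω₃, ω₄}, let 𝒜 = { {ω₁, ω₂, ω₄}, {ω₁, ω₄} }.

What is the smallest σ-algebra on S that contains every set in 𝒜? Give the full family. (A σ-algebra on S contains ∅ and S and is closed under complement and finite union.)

σ(𝒜) = { {}, {ω₂}, {ω₃}, {ω₁, ω₄}, {ω₂, ω₃}, {ω₁, ω₂, ω₄}, {ω₁, ω₃, ω₄}, S }

Trace:
Start: 𝒜 ∪ {∅, S} = { {}, {ω₁, ω₄}, {ω₁, ω₂, ω₄}, S }.
Step 1. New:
  {ω₃}  = {ω₁, ω₂, ω₄}ᶜ
  {ω₂, ω₃}  = {ω₁, ω₄}ᶜ
  (now 6)
Step 2: 1 new —
  {ω₁, ω₃, ω₄}  = {ω₃} ∪ {ω₁, ω₄}
  (now 7)
Step 3: 1 new —
  {ω₂}  = {ω₁, ω₃, ω₄}ᶜ
  (now 8)
Step 4: already closed under ᶜ and ∪.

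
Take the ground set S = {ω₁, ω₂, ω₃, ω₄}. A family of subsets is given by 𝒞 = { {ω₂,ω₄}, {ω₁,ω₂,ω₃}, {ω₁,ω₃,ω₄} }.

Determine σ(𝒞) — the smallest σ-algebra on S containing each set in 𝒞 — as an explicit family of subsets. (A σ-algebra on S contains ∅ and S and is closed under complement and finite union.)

Answer: σ(𝒞) = { {}, {ω₂}, {ω₄}, {ω₁,ω₃}, {ω₂,ω₄}, {ω₁,ω₂,ω₃}, {ω₁,ω₃,ω₄}, S }

Check:
Start: 𝒞 ∪ {∅, S} = { {}, {ω₂,ω₄}, {ω₁,ω₂,ω₃}, {ω₁,ω₃,ω₄}, S }.
Step 1. New:
  {ω₂}  = S∖{ω₁,ω₃,ω₄}
  {ω₄}  = S∖{ω₁,ω₂,ω₃}
  {ω₁,ω₃}  = S∖{ω₂,ω₄}
  |family| = 8
Step 2: closed — nothing new.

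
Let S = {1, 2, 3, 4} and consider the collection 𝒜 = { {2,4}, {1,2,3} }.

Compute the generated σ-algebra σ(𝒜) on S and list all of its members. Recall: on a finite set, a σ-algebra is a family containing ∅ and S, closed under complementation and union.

Take S₀ = 𝒜 ∪ {∅, S} = { {}, {2,4}, {1,2,3}, S }.
Iteration 1 adds 2:
  {4}  = ᶜ of {1,2,3}
  {1,3}  = ᶜ of {2,4}
Iteration 2 (1 new):
  {1,3,4}  = {1,3} ∪ {4}
Iteration 3: 1 new —
  {2}  = ᶜ of {1,3,4}
Iteration 4: closed — nothing new.

|σ(𝒜)| = 8.  σ(𝒜) = { {}, {2}, {4}, {1,3}, {2,4}, {1,2,3}, {1,3,4}, S }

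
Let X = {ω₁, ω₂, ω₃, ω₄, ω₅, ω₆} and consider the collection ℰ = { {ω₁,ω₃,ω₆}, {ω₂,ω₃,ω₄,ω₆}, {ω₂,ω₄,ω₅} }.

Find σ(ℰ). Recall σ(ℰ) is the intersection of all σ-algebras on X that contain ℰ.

σ(ℰ) = { {}, {ω₁}, {ω₅}, {ω₁,ω₅}, {ω₂,ω₄}, {ω₃,ω₆}, {ω₁,ω₂,ω₄}, {ω₁,ω₃,ω₆}, {ω₂,ω₄,ω₅}, {ω₃,ω₅,ω₆}, {ω₁,ω₂,ω₄,ω₅}, {ω₁,ω₃,ω₅,ω₆}, {ω₂,ω₃,ω₄,ω₆}, {ω₁,ω₂,ω₃,ω₄,ω₆}, {ω₂,ω₃,ω₄,ω₅,ω₆}, X }

Working:
Initial family (5 sets): { {}, {ω₁,ω₃,ω₆}, {ω₂,ω₄,ω₅}, {ω₂,ω₃,ω₄,ω₆}, X }.
Round 1: 3 new —
  {ω₁,ω₅}  = X∖{ω₂,ω₃,ω₄,ω₆}
  {ω₁,ω₂,ω₃,ω₄,ω₆}  = {ω₂,ω₃,ω₄,ω₆} ∪ {ω₁,ω₃,ω₆}
  {ω₂,ω₃,ω₄,ω₅,ω₆}  = {ω₂,ω₃,ω₄,ω₆} ∪ {ω₂,ω₄,ω₅}
  (now 8)
Round 2: 4 new —
  {ω₁}  = X∖{ω₂,ω₃,ω₄,ω₅,ω₆}
  {ω₅}  = X∖{ω₁,ω₂,ω₃,ω₄,ω₆}
  {ω₁,ω₂,ω₄,ω₅}  = {ω₂,ω₄,ω₅} ∪ {ω₁,ω₅}
  {ω₁,ω₃,ω₅,ω₆}  = {ω₁,ω₃,ω₆} ∪ {ω₁,ω₅}
  (now 12)
Round 3: 2 new —
  {ω₂,ω₄}  = X∖{ω₁,ω₃,ω₅,ω₆}
  {ω₃,ω₆}  = X∖{ω₁,ω₂,ω₄,ω₅}
  (now 14)
Round 4 adds 2:
  {ω₁,ω₂,ω₄}  = {ω₂,ω₄} ∪ {ω₁}
  {ω₃,ω₅,ω₆}  = {ω₃,ω₆} ∪ {ω₅}
  (now 16)
Round 5: already closed under ᶜ and ∪.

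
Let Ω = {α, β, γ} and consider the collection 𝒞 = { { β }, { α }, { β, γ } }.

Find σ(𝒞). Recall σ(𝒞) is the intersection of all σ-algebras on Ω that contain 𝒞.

Take S₀ = 𝒞 ∪ {∅, Ω} = { ∅, { α }, { β }, { β, γ }, Ω }.
Iteration 1. New:
  { α, β }  = { β } ∪ { α }
  { α, γ }  = { β }ᶜ
  (now 7)
Iteration 2. New:
  { γ }  = { α, β }ᶜ
  (now 8)
After Iteration 3 the family is unchanged; done.

|σ(𝒞)| = 8.  σ(𝒞) = { ∅, { α }, { β }, { γ }, { α, β }, { α, γ }, { β, γ }, Ω }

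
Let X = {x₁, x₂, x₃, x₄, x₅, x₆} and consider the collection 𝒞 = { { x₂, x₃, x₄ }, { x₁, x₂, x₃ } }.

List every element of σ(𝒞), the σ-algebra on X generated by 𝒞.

Start: 𝒞 ∪ {∅, X} = { {  }, { x₁, x₂, x₃ }, { x₂, x₃, x₄ }, X }.
Round 1: 3 new —
  { x₁, x₅, x₆ }  = { x₂, x₃, x₄ }ᶜ
  { x₄, x₅, x₆ }  = { x₁, x₂, x₃ }ᶜ
  { x₁, x₂, x₃, x₄ }  = { x₁, x₂, x₃ } ∪ { x₂, x₃, x₄ }
  |family| = 7
Round 2 (4 new):
  { x₅, x₆ }  = { x₁, x₂, x₃, x₄ }ᶜ
  { x₁, x₄, x₅, x₆ }  = { x₁, x₅, x₆ } ∪ { x₄, x₅, x₆ }
  { x₁, x₂, x₃, x₅, x₆ }  = { x₁, x₂, x₃ } ∪ { x₁, x₅, x₆ }
  { x₂, x₃, x₄, x₅, x₆ }  = { x₂, x₃, x₄ } ∪ { x₄, x₅, x₆ }
  |family| = 11
Round 3 (3 new):
  { x₁ }  = { x₂, x₃, x₄, x₅, x₆ }ᶜ
  { x₄ }  = { x₁, x₂, x₃, x₅, x₆ }ᶜ
  { x₂, x₃ }  = { x₁, x₄, x₅, x₆ }ᶜ
  |family| = 14
Round 4. New:
  { x₁, x₄ }  = { x₁ } ∪ { x₄ }
  { x₂, x₃, x₅, x₆ }  = { x₂, x₃ } ∪ { x₅, x₆ }
  |family| = 16
Round 5: no new sets; the family is a σ-algebra.

Hence σ(𝒞) has 16 members: { {  }, { x₁ }, { x₄ }, { x₁, x₄ }, { x₂, x₃ }, { x₅, x₆ }, { x₁, x₂, x₃ }, { x₁, x₅, x₆ }, { x₂, x₃, x₄ }, { x₄, x₅, x₆ }, { x₁, x₂, x₃, x₄ }, { x₁, x₄, x₅, x₆ }, { x₂, x₃, x₅, x₆ }, { x₁, x₂, x₃, x₅, x₆ }, { x₂, x₃, x₄, x₅, x₆ }, X }.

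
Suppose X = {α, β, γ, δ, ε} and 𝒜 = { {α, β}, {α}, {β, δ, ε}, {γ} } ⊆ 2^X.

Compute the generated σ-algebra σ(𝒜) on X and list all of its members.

Take S₀ = 𝒜 ∪ {∅, X} = { {}, {α}, {γ}, {α, β}, {β, δ, ε}, X }.
Step 1. New:
  {α, γ}  = complement {β, δ, ε}
  {α, β, γ}  = {γ} ∪ {α, β}
  {γ, δ, ε}  = complement {α, β}
  {α, β, δ, ε}  = complement {γ}
  {β, γ, δ, ε}  = complement {α}
  [11 total]
Step 2: 2 new —
  {δ, ε}  = complement {α, β, γ}
  {α, γ, δ, ε}  = {γ, δ, ε} ∪ {α, γ}
  [13 total]
Step 3 adds 2:
  {β}  = complement {α, γ, δ, ε}
  {α, δ, ε}  = {δ, ε} ∪ {α}
  [15 total]
Step 4: 1 new —
  {β, γ}  = complement {α, δ, ε}
  [16 total]
Step 5: closed — nothing new.

|σ(𝒜)| = 16.  σ(𝒜) = { {}, {α}, {β}, {γ}, {α, β}, {α, γ}, {β, γ}, {δ, ε}, {α, β, γ}, {α, δ, ε}, {β, δ, ε}, {γ, δ, ε}, {α, β, δ, ε}, {α, γ, δ, ε}, {β, γ, δ, ε}, X }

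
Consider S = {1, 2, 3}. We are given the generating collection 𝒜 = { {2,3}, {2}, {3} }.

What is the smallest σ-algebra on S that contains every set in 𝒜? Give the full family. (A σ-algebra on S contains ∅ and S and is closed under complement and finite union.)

Seed the family with 𝒜 together with ∅ and S: { {}, {2}, {3}, {2,3}, S }.
Pass 1. New:
  {1}  = S∖{2,3}
  {1,2}  = S∖{3}
  {1,3}  = S∖{2}
  (now 8)
Pass 2: stable.

Hence σ(𝒜) has 8 members: { {}, {1}, {2}, {3}, {1,2}, {1,3}, {2,3}, S }.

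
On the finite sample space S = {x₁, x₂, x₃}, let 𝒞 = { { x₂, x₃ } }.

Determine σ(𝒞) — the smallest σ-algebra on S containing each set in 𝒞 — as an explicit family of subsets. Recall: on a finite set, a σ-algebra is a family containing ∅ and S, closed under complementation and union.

Answer: σ(𝒞) = { {  }, { x₁ }, { x₂, x₃ }, S }

Check:
Take S₀ = 𝒞 ∪ {∅, S} = { {  }, { x₂, x₃ }, S }.
Step 1 (1 new):
  { x₁ }  = S∖{ x₂, x₃ }
  |family| = 4
Step 2: stable.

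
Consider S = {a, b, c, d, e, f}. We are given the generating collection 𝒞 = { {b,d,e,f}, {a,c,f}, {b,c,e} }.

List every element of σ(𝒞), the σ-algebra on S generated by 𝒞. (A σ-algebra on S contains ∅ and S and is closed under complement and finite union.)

σ(𝒞) (32 sets): { {}, {a}, {c}, {d}, {f}, {a,c}, {a,d}, {a,f}, {b,e}, {c,d}, {c,f}, {d,f}, {a,b,e}, {a,c,d}, {a,c,f}, {a,d,f}, {b,c,e}, {b,d,e}, {b,e,f}, {c,d,f}, {a,b,c,e}, {a,b,d,e}, {a,b,e,f}, {a,c,d,f}, {b,c,d,e}, {b,c,e,f}, {b,d,e,f}, {a,b,c,d,e}, {a,b,c,e,f}, {a,b,d,e,f}, {b,c,d,e,f}, S }

Trace:
Begin from { {}, {a,c,f}, {b,c,e}, {b,d,e,f}, S } (that is, 𝒞 plus ∅ and S).
Pass 1: 5 new —
  {a,c}  = ᶜ of {b,d,e,f}
  {a,d,f}  = ᶜ of {b,c,e}
  {b,d,e}  = ᶜ of {a,c,f}
  {a,b,c,e,f}  = {b,c,e} ∪ {a,c,f}
  {b,c,d,e,f}  = {b,c,e} ∪ {b,d,e,f}
  (now 10)
Pass 2 adds 7:
  {a}  = ᶜ of {b,c,d,e,f}
  {d}  = ᶜ of {a,b,c,e,f}
  {a,b,c,e}  = {b,c,e} ∪ {a,c}
  {a,c,d,f}  = {a,c,f} ∪ {a,d,f}
  {b,c,d,e}  = {b,c,e} ∪ {b,d,e}
  {a,b,c,d,e}  = {a,c} ∪ {b,d,e}
  {a,b,d,e,f}  = {a,d,f} ∪ {b,d,e,f}
  (now 17)
Pass 3: 8 new —
  {c}  = ᶜ of {a,b,d,e,f}
  {f}  = ᶜ of {a,b,c,d,e}
  {a,d}  = {a} ∪ {d}
  {a,f}  = ᶜ of {b,c,d,e}
  {b,e}  = ᶜ of {a,c,d,f}
  {d,f}  = ᶜ of {a,b,c,e}
  {a,c,d}  = {a,c} ∪ {d}
  {a,b,d,e}  = {a} ∪ {b,d,e}
  (now 25)
Pass 4 (7 new):
  {c,d}  = {c} ∪ {d}
  {c,f}  = ᶜ of {a,b,d,e}
  {a,b,e}  = {b,e} ∪ {a}
  {b,e,f}  = ᶜ of {a,c,d}
  {c,d,f}  = {c} ∪ {d,f}
  {a,b,e,f}  = {b,e} ∪ {a,f}
  {b,c,e,f}  = ᶜ of {a,d}
  (now 32)
After Pass 5 the family is unchanged; done.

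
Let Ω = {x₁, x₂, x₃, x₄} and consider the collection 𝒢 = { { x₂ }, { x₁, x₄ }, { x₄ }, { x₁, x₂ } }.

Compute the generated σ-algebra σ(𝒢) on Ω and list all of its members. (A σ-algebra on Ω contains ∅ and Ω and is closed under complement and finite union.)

σ(𝒢) (16 sets): { {}, { x₁ }, { x₂ }, { x₃ }, { x₄ }, { x₁, x₂ }, { x₁, x₃ }, { x₁, x₄ }, { x₂, x₃ }, { x₂, x₄ }, { x₃, x₄ }, { x₁, x₂, x₃ }, { x₁, x₂, x₄ }, { x₁, x₃, x₄ }, { x₂, x₃, x₄ }, Ω }

Trace:
Initial family (6 sets): { {}, { x₂ }, { x₄ }, { x₁, x₂ }, { x₁, x₄ }, Ω }.
Step 1 adds 6:
  { x₂, x₃ }  = { x₁, x₄ }ᶜ
  { x₂, x₄ }  = { x₄ } ∪ { x₂ }
  { x₃, x₄ }  = { x₁, x₂ }ᶜ
  { x₁, x₂, x₃ }  = { x₄ }ᶜ
  { x₁, x₂, x₄ }  = { x₁, x₄ } ∪ { x₁, x₂ }
  { x₁, x₃, x₄ }  = { x₂ }ᶜ
Step 2: +3 →
  { x₃ }  = { x₁, x₂, x₄ }ᶜ
  { x₁, x₃ }  = { x₂, x₄ }ᶜ
  { x₂, x₃, x₄ }  = { x₃, x₄ } ∪ { x₂ }
Step 3. New:
  { x₁ }  = { x₂, x₃, x₄ }ᶜ
After Step 4 the family is unchanged; done.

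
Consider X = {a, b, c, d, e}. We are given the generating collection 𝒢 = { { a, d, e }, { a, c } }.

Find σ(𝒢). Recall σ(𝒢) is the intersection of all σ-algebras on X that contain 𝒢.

σ(𝒢) (16 sets): { ∅, { a }, { b }, { c }, { a, b }, { a, c }, { b, c }, { d, e }, { a, b, c }, { a, d, e }, { b, d, e }, { c, d, e }, { a, b, d, e }, { a, c, d, e }, { b, c, d, e }, X }

Check:
Seed the family with 𝒢 together with ∅ and X: { ∅, { a, c }, { a, d, e }, X }.
Step 1. New:
  { b, c }  = complement { a, d, e }
  { b, d, e }  = complement { a, c }
  { a, c, d, e }  = { a, c } ∪ { a, d, e }
  (now 7)
Step 2 adds 4:
  { b }  = complement { a, c, d, e }
  { a, b, c }  = { b, c } ∪ { a, c }
  { a, b, d, e }  = { a, d, e } ∪ { b, d, e }
  { b, c, d, e }  = { b, c } ∪ { b, d, e }
  (now 11)
Step 3 (3 new):
  { a }  = complement { b, c, d, e }
  { c }  = complement { a, b, d, e }
  { d, e }  = complement { a, b, c }
  (now 14)
Step 4: +2 →
  { a, b }  = { b } ∪ { a }
  { c, d, e }  = { d, e } ∪ { c }
  (now 16)
Step 5: no new sets; the family is a σ-algebra.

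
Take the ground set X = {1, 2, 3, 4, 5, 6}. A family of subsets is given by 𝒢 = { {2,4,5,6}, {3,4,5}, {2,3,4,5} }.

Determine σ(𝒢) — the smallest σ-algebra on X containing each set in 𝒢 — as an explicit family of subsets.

σ(𝒢) = { {}, {1}, {2}, {3}, {6}, {1,2}, {1,3}, {1,6}, {2,3}, {2,6}, {3,6}, {4,5}, {1,2,3}, {1,2,6}, {1,3,6}, {1,4,5}, {2,3,6}, {2,4,5}, {3,4,5}, {4,5,6}, {1,2,3,6}, {1,2,4,5}, {1,3,4,5}, {1,4,5,6}, {2,3,4,5}, {2,4,5,6}, {3,4,5,6}, {1,2,3,4,5}, {1,2,4,5,6}, {1,3,4,5,6}, {2,3,4,5,6}, X }

Derivation:
Initial family (5 sets): { {}, {3,4,5}, {2,3,4,5}, {2,4,5,6}, X }.
Round 1: +4 →
  {1,3}  = ᶜ of {2,4,5,6}
  {1,6}  = ᶜ of {2,3,4,5}
  {1,2,6}  = ᶜ of {3,4,5}
  {2,3,4,5,6}  = {3,4,5} ∪ {2,4,5,6}
  — 9 sets.
Round 2 adds 7:
  {1}  = ᶜ of {2,3,4,5,6}
  {1,3,6}  = {1,6} ∪ {1,3}
  {1,2,3,6}  = {1,3} ∪ {1,2,6}
  {1,3,4,5}  = {3,4,5} ∪ {1,3}
  {1,2,3,4,5}  = {2,3,4,5} ∪ {1,3}
  {1,2,4,5,6}  = {1,6} ∪ {2,4,5,6}
  {1,3,4,5,6}  = {3,4,5} ∪ {1,6}
  — 16 sets.
Round 3. New:
  {2}  = ᶜ of {1,3,4,5,6}
  {3}  = ᶜ of {1,2,4,5,6}
  {6}  = ᶜ of {1,2,3,4,5}
  {2,6}  = ᶜ of {1,3,4,5}
  {4,5}  = ᶜ of {1,2,3,6}
  {2,4,5}  = ᶜ of {1,3,6}
  — 22 sets.
Round 4: +10 →
  {1,2}  = {2} ∪ {1}
  {2,3}  = {2} ∪ {3}
  {3,6}  = {6} ∪ {3}
  {1,2,3}  = {2} ∪ {1,3}
  {1,4,5}  = {4,5} ∪ {1}
  {2,3,6}  = {2,6} ∪ {3}
  {4,5,6}  = {6} ∪ {4,5}
  {1,2,4,5}  = {2,4,5} ∪ {1}
  {1,4,5,6}  = {1,6} ∪ {4,5}
  {3,4,5,6}  = {3,4,5} ∪ {6}
  — 32 sets.
Round 5: closed — nothing new.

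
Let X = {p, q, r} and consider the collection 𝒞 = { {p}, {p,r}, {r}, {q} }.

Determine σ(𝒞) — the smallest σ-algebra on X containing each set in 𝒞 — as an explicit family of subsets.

|σ(𝒞)| = 8.  σ(𝒞) = { ∅, {p}, {q}, {r}, {p,q}, {p,r}, {q,r}, X }

Check:
Initial family (6 sets): { ∅, {p}, {q}, {r}, {p,r}, X }.
Iteration 1 (2 new):
  {p,q}  = ᶜ of {r}
  {q,r}  = ᶜ of {p}
  (now 8)
Iteration 2 adds nothing — fixpoint reached.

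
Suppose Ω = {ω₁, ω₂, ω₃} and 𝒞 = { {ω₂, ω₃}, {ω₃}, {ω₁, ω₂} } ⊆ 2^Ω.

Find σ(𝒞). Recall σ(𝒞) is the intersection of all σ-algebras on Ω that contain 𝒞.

σ(𝒞) (8 sets): { {}, {ω₁}, {ω₂}, {ω₃}, {ω₁, ω₂}, {ω₁, ω₃}, {ω₂, ω₃}, Ω }

Trace:
Initial family (5 sets): { {}, {ω₃}, {ω₁, ω₂}, {ω₂, ω₃}, Ω }.
Iteration 1: +1 →
  {ω₁}  = Ω∖{ω₂, ω₃}
Iteration 2. New:
  {ω₁, ω₃}  = {ω₃} ∪ {ω₁}
Iteration 3 adds 1:
  {ω₂}  = Ω∖{ω₁, ω₃}
Iteration 4: stable.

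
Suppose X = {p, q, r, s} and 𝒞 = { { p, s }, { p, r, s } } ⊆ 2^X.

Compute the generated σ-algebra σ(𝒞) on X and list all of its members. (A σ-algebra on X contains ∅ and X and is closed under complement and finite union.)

Take S₀ = 𝒞 ∪ {∅, X} = { {  }, { p, s }, { p, r, s }, X }.
Step 1 adds 2:
  { q }  = ᶜ of { p, r, s }
  { q, r }  = ᶜ of { p, s }
  [6 total]
Step 2 adds 1:
  { p, q, s }  = { p, s } ∪ { q }
  [7 total]
Step 3 adds 1:
  { r }  = ᶜ of { p, q, s }
  [8 total]
Step 4: stable.

|σ(𝒞)| = 8.  σ(𝒞) = { {  }, { q }, { r }, { p, s }, { q, r }, { p, q, s }, { p, r, s }, X }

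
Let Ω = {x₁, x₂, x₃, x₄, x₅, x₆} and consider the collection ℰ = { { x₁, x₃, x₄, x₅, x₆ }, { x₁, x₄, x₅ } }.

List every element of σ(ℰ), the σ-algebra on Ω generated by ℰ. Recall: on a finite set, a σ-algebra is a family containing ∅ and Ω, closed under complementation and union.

Begin from { {  }, { x₁, x₄, x₅ }, { x₁, x₃, x₄, x₅, x₆ }, Ω } (that is, ℰ plus ∅ and Ω).
Iteration 1: +2 →
  { x₂ }  = { x₁, x₃, x₄, x₅, x₆ }ᶜ
  { x₂, x₃, x₆ }  = { x₁, x₄, x₅ }ᶜ
  — 6 sets.
Iteration 2. New:
  { x₁, x₂, x₄, x₅ }  = { x₁, x₄, x₅ } ∪ { x₂ }
  — 7 sets.
Iteration 3 adds 1:
  { x₃, x₆ }  = { x₁, x₂, x₄, x₅ }ᶜ
  — 8 sets.
Iteration 4: already closed under ᶜ and ∪.

Hence σ(ℰ) has 8 members: { {  }, { x₂ }, { x₃, x₆ }, { x₁, x₄, x₅ }, { x₂, x₃, x₆ }, { x₁, x₂, x₄, x₅ }, { x₁, x₃, x₄, x₅, x₆ }, Ω }.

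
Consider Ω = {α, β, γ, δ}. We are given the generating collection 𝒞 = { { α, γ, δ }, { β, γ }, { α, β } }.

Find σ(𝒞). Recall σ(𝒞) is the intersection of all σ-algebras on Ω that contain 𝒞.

σ(𝒞) (16 sets): { {}, { α }, { β }, { γ }, { δ }, { α, β }, { α, γ }, { α, δ }, { β, γ }, { β, δ }, { γ, δ }, { α, β, γ }, { α, β, δ }, { α, γ, δ }, { β, γ, δ }, Ω }

Check:
Start: 𝒞 ∪ {∅, Ω} = { {}, { α, β }, { β, γ }, { α, γ, δ }, Ω }.
Iteration 1 (4 new):
  { β }  = { α, γ, δ }ᶜ
  { α, δ }  = { β, γ }ᶜ
  { γ, δ }  = { α, β }ᶜ
  { α, β, γ }  = { β, γ } ∪ { α, β }
Iteration 2 adds 3:
  { δ }  = { α, β, γ }ᶜ
  { α, β, δ }  = { α, β } ∪ { α, δ }
  { β, γ, δ }  = { γ, δ } ∪ { β }
Iteration 3. New:
  { α }  = { β, γ, δ }ᶜ
  { γ }  = { α, β, δ }ᶜ
  { β, δ }  = { δ } ∪ { β }
Iteration 4. New:
  { α, γ }  = { β, δ }ᶜ
Iteration 5: already closed under ᶜ and ∪.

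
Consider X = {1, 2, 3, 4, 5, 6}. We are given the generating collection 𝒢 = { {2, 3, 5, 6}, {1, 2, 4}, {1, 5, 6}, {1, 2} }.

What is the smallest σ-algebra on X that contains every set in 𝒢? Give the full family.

Begin from { {}, {1, 2}, {1, 2, 4}, {1, 5, 6}, {2, 3, 5, 6}, X } (that is, 𝒢 plus ∅ and X).
Step 1: +7 →
  {1, 4}  = complement {2, 3, 5, 6}
  {2, 3, 4}  = complement {1, 5, 6}
  {3, 5, 6}  = complement {1, 2, 4}
  {1, 2, 5, 6}  = {1, 5, 6} ∪ {1, 2}
  {3, 4, 5, 6}  = complement {1, 2}
  {1, 2, 3, 5, 6}  = {1, 5, 6} ∪ {2, 3, 5, 6}
  {1, 2, 4, 5, 6}  = {1, 5, 6} ∪ {1, 2, 4}
  |family| = 13
Step 2. New:
  {3}  = complement {1, 2, 4, 5, 6}
  {4}  = complement {1, 2, 3, 5, 6}
  {3, 4}  = complement {1, 2, 5, 6}
  {1, 2, 3, 4}  = {2, 3, 4} ∪ {1, 2}
  {1, 3, 5, 6}  = {1, 5, 6} ∪ {3, 5, 6}
  {1, 4, 5, 6}  = {1, 4} ∪ {1, 5, 6}
  {1, 3, 4, 5, 6}  = {3, 4, 5, 6} ∪ {1, 4}
  {2, 3, 4, 5, 6}  = {2, 3, 4} ∪ {3, 4, 5, 6}
  |family| = 21
Step 3: 7 new —
  {1}  = complement {2, 3, 4, 5, 6}
  {2}  = complement {1, 3, 4, 5, 6}
  {2, 3}  = complement {1, 4, 5, 6}
  {2, 4}  = complement {1, 3, 5, 6}
  {5, 6}  = complement {1, 2, 3, 4}
  {1, 2, 3}  = {1, 2} ∪ {3}
  {1, 3, 4}  = {3, 4} ∪ {1, 4}
  |family| = 28
Step 4 adds 4:
  {1, 3}  = {1} ∪ {3}
  {2, 5, 6}  = complement {1, 3, 4}
  {4, 5, 6}  = complement {1, 2, 3}
  {2, 4, 5, 6}  = {5, 6} ∪ {2, 4}
  |family| = 32
Step 5: no new sets; the family is a σ-algebra.

|σ(𝒢)| = 32.  σ(𝒢) = { {}, {1}, {2}, {3}, {4}, {1, 2}, {1, 3}, {1, 4}, {2, 3}, {2, 4}, {3, 4}, {5, 6}, {1, 2, 3}, {1, 2, 4}, {1, 3, 4}, {1, 5, 6}, {2, 3, 4}, {2, 5, 6}, {3, 5, 6}, {4, 5, 6}, {1, 2, 3, 4}, {1, 2, 5, 6}, {1, 3, 5, 6}, {1, 4, 5, 6}, {2, 3, 5, 6}, {2, 4, 5, 6}, {3, 4, 5, 6}, {1, 2, 3, 5, 6}, {1, 2, 4, 5, 6}, {1, 3, 4, 5, 6}, {2, 3, 4, 5, 6}, X }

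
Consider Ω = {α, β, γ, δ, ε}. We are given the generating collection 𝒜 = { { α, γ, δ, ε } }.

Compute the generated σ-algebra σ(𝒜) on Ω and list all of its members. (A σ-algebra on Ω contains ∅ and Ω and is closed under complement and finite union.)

Take S₀ = 𝒜 ∪ {∅, Ω} = { {}, { α, γ, δ, ε }, Ω }.
Iteration 1: +1 →
  { β }  = complement { α, γ, δ, ε }
  [4 total]
Iteration 2: no new sets; the family is a σ-algebra.

Hence σ(𝒜) has 4 members: { {}, { β }, { α, γ, δ, ε }, Ω }.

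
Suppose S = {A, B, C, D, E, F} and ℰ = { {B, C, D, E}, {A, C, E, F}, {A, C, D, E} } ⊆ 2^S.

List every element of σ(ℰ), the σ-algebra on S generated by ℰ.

Seed the family with ℰ together with ∅ and S: { {}, {A, C, D, E}, {A, C, E, F}, {B, C, D, E}, S }.
Step 1: +5 →
  {A, F}  = {B, C, D, E}ᶜ
  {B, D}  = {A, C, E, F}ᶜ
  {B, F}  = {A, C, D, E}ᶜ
  {A, B, C, D, E}  = {A, C, D, E} ∪ {B, C, D, E}
  {A, C, D, E, F}  = {A, C, E, F} ∪ {A, C, D, E}
  [10 total]
Step 2 (7 new):
  {B}  = {A, C, D, E, F}ᶜ
  {F}  = {A, B, C, D, E}ᶜ
  {A, B, F}  = {A, F} ∪ {B, F}
  {B, D, F}  = {B, F} ∪ {B, D}
  {A, B, D, F}  = {A, F} ∪ {B, D}
  {A, B, C, E, F}  = {A, C, E, F} ∪ {B, F}
  {B, C, D, E, F}  = {B, F} ∪ {B, C, D, E}
  [17 total]
Step 3 (5 new):
  {A}  = {B, C, D, E, F}ᶜ
  {D}  = {A, B, C, E, F}ᶜ
  {C, E}  = {A, B, D, F}ᶜ
  {A, C, E}  = {B, D, F}ᶜ
  {C, D, E}  = {A, B, F}ᶜ
  [22 total]
Step 4. New:
  {A, B}  = {A} ∪ {B}
  {A, D}  = {A} ∪ {D}
  {D, F}  = {F} ∪ {D}
  {A, B, D}  = {A} ∪ {B, D}
  {A, D, F}  = {A, F} ∪ {D}
  {B, C, E}  = {B} ∪ {C, E}
  {C, E, F}  = {F} ∪ {C, E}
  {A, B, C, E}  = {A, C, E} ∪ {B}
  {B, C, E, F}  = {B, F} ∪ {C, E}
  {C, D, E, F}  = {C, D, E} ∪ {F}
  [32 total]
Step 5: closed — nothing new.

σ(ℰ) = { {}, {A}, {B}, {D}, {F}, {A, B}, {A, D}, {A, F}, {B, D}, {B, F}, {C, E}, {D, F}, {A, B, D}, {A, B, F}, {A, C, E}, {A, D, F}, {B, C, E}, {B, D, F}, {C, D, E}, {C, E, F}, {A, B, C, E}, {A, B, D, F}, {A, C, D, E}, {A, C, E, F}, {B, C, D, E}, {B, C, E, F}, {C, D, E, F}, {A, B, C, D, E}, {A, B, C, E, F}, {A, C, D, E, F}, {B, C, D, E, F}, S }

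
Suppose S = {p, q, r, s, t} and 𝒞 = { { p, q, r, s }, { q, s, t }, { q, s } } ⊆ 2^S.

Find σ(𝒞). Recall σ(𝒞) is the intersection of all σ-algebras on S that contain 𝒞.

σ(𝒞) (8 sets): { {}, { t }, { p, r }, { q, s }, { p, r, t }, { q, s, t }, { p, q, r, s }, S }

Working:
Initial family (5 sets): { {}, { q, s }, { q, s, t }, { p, q, r, s }, S }.
Step 1: 3 new —
  { t }  = S∖{ p, q, r, s }
  { p, r }  = S∖{ q, s, t }
  { p, r, t }  = S∖{ q, s }
  |family| = 8
Step 2: stable.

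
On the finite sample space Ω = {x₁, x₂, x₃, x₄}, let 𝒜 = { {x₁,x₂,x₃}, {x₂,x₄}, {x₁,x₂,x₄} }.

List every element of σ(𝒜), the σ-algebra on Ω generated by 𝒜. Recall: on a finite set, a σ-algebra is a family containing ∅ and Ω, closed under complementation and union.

Initial family (5 sets): { ∅, {x₂,x₄}, {x₁,x₂,x₃}, {x₁,x₂,x₄}, Ω }.
Step 1 (3 new):
  {x₃}  = ᶜ of {x₁,x₂,x₄}
  {x₄}  = ᶜ of {x₁,x₂,x₃}
  {x₁,x₃}  = ᶜ of {x₂,x₄}
  — 8 sets.
Step 2: +3 →
  {x₃,x₄}  = {x₄} ∪ {x₃}
  {x₁,x₃,x₄}  = {x₄} ∪ {x₁,x₃}
  {x₂,x₃,x₄}  = {x₃} ∪ {x₂,x₄}
  — 11 sets.
Step 3 adds 3:
  {x₁}  = ᶜ of {x₂,x₃,x₄}
  {x₂}  = ᶜ of {x₁,x₃,x₄}
  {x₁,x₂}  = ᶜ of {x₃,x₄}
  — 14 sets.
Step 4 (2 new):
  {x₁,x₄}  = {x₄} ∪ {x₁}
  {x₂,x₃}  = {x₃} ∪ {x₂}
  — 16 sets.
After Step 5 the family is unchanged; done.

σ(𝒜) = { ∅, {x₁}, {x₂}, {x₃}, {x₄}, {x₁,x₂}, {x₁,x₃}, {x₁,x₄}, {x₂,x₃}, {x₂,x₄}, {x₃,x₄}, {x₁,x₂,x₃}, {x₁,x₂,x₄}, {x₁,x₃,x₄}, {x₂,x₃,x₄}, Ω }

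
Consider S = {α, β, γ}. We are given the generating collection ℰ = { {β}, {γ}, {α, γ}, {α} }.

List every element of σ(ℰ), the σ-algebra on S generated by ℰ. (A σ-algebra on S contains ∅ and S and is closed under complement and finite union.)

σ(ℰ) = { ∅, {α}, {β}, {γ}, {α, β}, {α, γ}, {β, γ}, S }

Trace:
Initial family (6 sets): { ∅, {α}, {β}, {γ}, {α, γ}, S }.
Round 1: 2 new —
  {α, β}  = ᶜ of {γ}
  {β, γ}  = ᶜ of {α}
  — 8 sets.
Round 2: stable.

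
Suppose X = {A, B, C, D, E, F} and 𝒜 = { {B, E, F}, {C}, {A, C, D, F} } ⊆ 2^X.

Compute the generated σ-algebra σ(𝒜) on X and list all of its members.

Take S₀ = 𝒜 ∪ {∅, X} = { {}, {C}, {B, E, F}, {A, C, D, F}, X }.
Iteration 1: +4 →
  {B, E}  = {A, C, D, F}ᶜ
  {A, C, D}  = {B, E, F}ᶜ
  {B, C, E, F}  = {C} ∪ {B, E, F}
  {A, B, D, E, F}  = {C}ᶜ
  |family| = 9
Iteration 2 adds 3:
  {A, D}  = {B, C, E, F}ᶜ
  {B, C, E}  = {B, E} ∪ {C}
  {A, B, C, D, E}  = {B, E} ∪ {A, C, D}
  |family| = 12
Iteration 3. New:
  {F}  = {A, B, C, D, E}ᶜ
  {A, D, F}  = {B, C, E}ᶜ
  {A, B, D, E}  = {B, E} ∪ {A, D}
  |family| = 15
Iteration 4 (1 new):
  {C, F}  = {A, B, D, E}ᶜ
  |family| = 16
Iteration 5: closed — nothing new.

σ(𝒜) = { {}, {C}, {F}, {A, D}, {B, E}, {C, F}, {A, C, D}, {A, D, F}, {B, C, E}, {B, E, F}, {A, B, D, E}, {A, C, D, F}, {B, C, E, F}, {A, B, C, D, E}, {A, B, D, E, F}, X }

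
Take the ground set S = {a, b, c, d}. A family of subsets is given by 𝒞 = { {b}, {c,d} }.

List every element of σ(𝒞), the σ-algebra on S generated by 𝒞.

Initial family (4 sets): { {}, {b}, {c,d}, S }.
Iteration 1 adds 3:
  {a,b}  = S∖{c,d}
  {a,c,d}  = S∖{b}
  {b,c,d}  = {b} ∪ {c,d}
  |family| = 7
Iteration 2: 1 new —
  {a}  = S∖{b,c,d}
  |family| = 8
Iteration 3: already closed under ᶜ and ∪.

Hence σ(𝒞) has 8 members: { {}, {a}, {b}, {a,b}, {c,d}, {a,c,d}, {b,c,d}, S }.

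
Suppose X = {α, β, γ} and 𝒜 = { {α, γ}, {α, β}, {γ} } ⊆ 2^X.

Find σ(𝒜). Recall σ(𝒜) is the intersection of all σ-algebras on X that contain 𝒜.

Initial family (5 sets): { ∅, {γ}, {α, β}, {α, γ}, X }.
Pass 1 (1 new):
  {β}  = ᶜ of {α, γ}
  (now 6)
Pass 2 (1 new):
  {β, γ}  = {γ} ∪ {β}
  (now 7)
Pass 3. New:
  {α}  = ᶜ of {β, γ}
  (now 8)
Pass 4: stable.

Hence σ(𝒜) has 8 members: { ∅, {α}, {β}, {γ}, {α, β}, {α, γ}, {β, γ}, X }.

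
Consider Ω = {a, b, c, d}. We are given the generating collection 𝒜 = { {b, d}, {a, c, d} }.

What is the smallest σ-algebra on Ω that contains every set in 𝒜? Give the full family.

Start: 𝒜 ∪ {∅, Ω} = { ∅, {b, d}, {a, c, d}, Ω }.
Step 1: +2 →
  {b}  = Ω∖{a, c, d}
  {a, c}  = Ω∖{b, d}
Step 2 (1 new):
  {a, b, c}  = {a, c} ∪ {b}
Step 3. New:
  {d}  = Ω∖{a, b, c}
Step 4: already closed under ᶜ and ∪.

|σ(𝒜)| = 8.  σ(𝒜) = { ∅, {b}, {d}, {a, c}, {b, d}, {a, b, c}, {a, c, d}, Ω }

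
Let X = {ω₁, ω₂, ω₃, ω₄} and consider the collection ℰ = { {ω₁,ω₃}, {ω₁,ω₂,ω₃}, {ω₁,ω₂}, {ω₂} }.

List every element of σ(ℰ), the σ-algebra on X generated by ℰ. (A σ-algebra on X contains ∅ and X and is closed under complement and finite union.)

Seed the family with ℰ together with ∅ and X: { {}, {ω₂}, {ω₁,ω₂}, {ω₁,ω₃}, {ω₁,ω₂,ω₃}, X }.
Step 1 adds 4:
  {ω₄}  = {ω₁,ω₂,ω₃}ᶜ
  {ω₂,ω₄}  = {ω₁,ω₃}ᶜ
  {ω₃,ω₄}  = {ω₁,ω₂}ᶜ
  {ω₁,ω₃,ω₄}  = {ω₂}ᶜ
  [10 total]
Step 2: 2 new —
  {ω₁,ω₂,ω₄}  = {ω₁,ω₂} ∪ {ω₄}
  {ω₂,ω₃,ω₄}  = {ω₃,ω₄} ∪ {ω₂}
  [12 total]
Step 3: +2 →
  {ω₁}  = {ω₂,ω₃,ω₄}ᶜ
  {ω₃}  = {ω₁,ω₂,ω₄}ᶜ
  [14 total]
Step 4: 2 new —
  {ω₁,ω₄}  = {ω₄} ∪ {ω₁}
  {ω₂,ω₃}  = {ω₃} ∪ {ω₂}
  [16 total]
Step 5 adds nothing — fixpoint reached.

|σ(ℰ)| = 16.  σ(ℰ) = { {}, {ω₁}, {ω₂}, {ω₃}, {ω₄}, {ω₁,ω₂}, {ω₁,ω₃}, {ω₁,ω₄}, {ω₂,ω₃}, {ω₂,ω₄}, {ω₃,ω₄}, {ω₁,ω₂,ω₃}, {ω₁,ω₂,ω₄}, {ω₁,ω₃,ω₄}, {ω₂,ω₃,ω₄}, X }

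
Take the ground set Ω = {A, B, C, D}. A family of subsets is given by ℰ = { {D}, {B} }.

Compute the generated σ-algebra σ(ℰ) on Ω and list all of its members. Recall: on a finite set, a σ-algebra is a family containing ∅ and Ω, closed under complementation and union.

|σ(ℰ)| = 8.  σ(ℰ) = { {}, {B}, {D}, {A, C}, {B, D}, {A, B, C}, {A, C, D}, Ω }

Check:
Begin from { {}, {B}, {D}, Ω } (that is, ℰ plus ∅ and Ω).
Iteration 1. New:
  {B, D}  = {B} ∪ {D}
  {A, B, C}  = complement {D}
  {A, C, D}  = complement {B}
  (now 7)
Iteration 2: +1 →
  {A, C}  = complement {B, D}
  (now 8)
Iteration 3 adds nothing — fixpoint reached.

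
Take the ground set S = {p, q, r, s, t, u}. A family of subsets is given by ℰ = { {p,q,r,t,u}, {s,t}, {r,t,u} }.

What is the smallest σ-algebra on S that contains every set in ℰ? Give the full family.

σ(ℰ) (16 sets): { {}, {s}, {t}, {p,q}, {r,u}, {s,t}, {p,q,s}, {p,q,t}, {r,s,u}, {r,t,u}, {p,q,r,u}, {p,q,s,t}, {r,s,t,u}, {p,q,r,s,u}, {p,q,r,t,u}, S }

Derivation:
Initial family (5 sets): { {}, {s,t}, {r,t,u}, {p,q,r,t,u}, S }.
Step 1 (4 new):
  {s}  = S∖{p,q,r,t,u}
  {p,q,s}  = S∖{r,t,u}
  {p,q,r,u}  = S∖{s,t}
  {r,s,t,u}  = {s,t} ∪ {r,t,u}
Step 2 (3 new):
  {p,q}  = S∖{r,s,t,u}
  {p,q,s,t}  = {p,q,s} ∪ {s,t}
  {p,q,r,s,u}  = {p,q,r,u} ∪ {p,q,s}
Step 3 (2 new):
  {t}  = S∖{p,q,r,s,u}
  {r,u}  = S∖{p,q,s,t}
Step 4 (2 new):
  {p,q,t}  = {p,q} ∪ {t}
  {r,s,u}  = {r,u} ∪ {s}
Step 5: already closed under ᶜ and ∪.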